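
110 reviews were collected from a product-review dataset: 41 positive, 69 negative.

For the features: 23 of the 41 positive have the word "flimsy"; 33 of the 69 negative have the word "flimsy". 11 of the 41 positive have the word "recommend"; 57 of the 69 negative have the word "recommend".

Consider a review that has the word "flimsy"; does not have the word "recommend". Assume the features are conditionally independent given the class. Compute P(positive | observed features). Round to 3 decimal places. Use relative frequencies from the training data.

0.746

positive: (41/110) × (23/41) × (30/41) ≈ 0.152993
negative: (69/110) × (33/69) × (12/69) ≈ 0.0521739
P(positive | x) = 0.152993 / 0.2051669 ≈ 0.746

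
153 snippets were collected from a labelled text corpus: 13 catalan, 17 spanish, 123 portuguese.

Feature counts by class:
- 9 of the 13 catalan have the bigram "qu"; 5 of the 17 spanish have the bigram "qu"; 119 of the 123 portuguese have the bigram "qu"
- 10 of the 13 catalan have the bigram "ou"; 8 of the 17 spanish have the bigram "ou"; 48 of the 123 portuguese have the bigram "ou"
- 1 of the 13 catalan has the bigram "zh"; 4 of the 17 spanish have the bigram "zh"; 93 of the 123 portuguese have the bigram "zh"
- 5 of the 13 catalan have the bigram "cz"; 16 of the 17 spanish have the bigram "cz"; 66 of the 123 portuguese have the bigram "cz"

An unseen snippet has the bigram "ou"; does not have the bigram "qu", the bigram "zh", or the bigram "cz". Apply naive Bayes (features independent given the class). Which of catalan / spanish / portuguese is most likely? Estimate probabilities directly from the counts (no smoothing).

catalan

catalan: (13/153) × (4/13) × (10/13) × (12/13) × (8/13) ≈ 0.0114238
spanish: (17/153) × (12/17) × (8/17) × (13/17) × (1/17) ≈ 0.00166026
portuguese: (123/153) × (4/123) × (48/123) × (30/123) × (57/123) ≈ 0.00115316
Highest score → catalan.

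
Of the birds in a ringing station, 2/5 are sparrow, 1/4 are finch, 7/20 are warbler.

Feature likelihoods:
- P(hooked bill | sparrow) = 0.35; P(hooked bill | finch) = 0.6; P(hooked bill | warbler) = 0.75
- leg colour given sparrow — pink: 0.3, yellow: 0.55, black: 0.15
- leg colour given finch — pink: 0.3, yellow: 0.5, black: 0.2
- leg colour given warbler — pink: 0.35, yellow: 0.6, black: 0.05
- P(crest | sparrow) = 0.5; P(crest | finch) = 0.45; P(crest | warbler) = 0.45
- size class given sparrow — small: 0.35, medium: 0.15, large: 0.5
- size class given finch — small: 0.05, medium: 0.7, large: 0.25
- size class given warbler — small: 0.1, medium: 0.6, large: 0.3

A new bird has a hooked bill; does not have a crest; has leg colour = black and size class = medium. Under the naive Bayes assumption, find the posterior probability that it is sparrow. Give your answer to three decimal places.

sparrow: 0.4 × 0.35 × 0.15 × (1−0.5) × 0.15 = 0.001575
finch: 0.25 × 0.6 × 0.2 × (1−0.45) × 0.7 = 0.01155
warbler: 0.35 × 0.75 × 0.05 × (1−0.45) × 0.6 = 0.00433125
P(sparrow | x) = 0.001575 / 0.01745625 ≈ 0.090

0.090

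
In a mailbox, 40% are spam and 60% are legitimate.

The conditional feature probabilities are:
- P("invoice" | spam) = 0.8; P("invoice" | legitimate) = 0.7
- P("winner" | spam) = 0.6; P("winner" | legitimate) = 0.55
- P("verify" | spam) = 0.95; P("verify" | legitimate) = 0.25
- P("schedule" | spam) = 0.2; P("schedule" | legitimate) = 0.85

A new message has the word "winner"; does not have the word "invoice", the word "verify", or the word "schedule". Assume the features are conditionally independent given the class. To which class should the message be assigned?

legitimate

spam: 0.4 × (1−0.8) × 0.6 × (1−0.95) × (1−0.2) = 0.00192
legitimate: 0.6 × (1−0.7) × 0.55 × (1−0.25) × (1−0.85) = 0.0111375
Highest score → legitimate.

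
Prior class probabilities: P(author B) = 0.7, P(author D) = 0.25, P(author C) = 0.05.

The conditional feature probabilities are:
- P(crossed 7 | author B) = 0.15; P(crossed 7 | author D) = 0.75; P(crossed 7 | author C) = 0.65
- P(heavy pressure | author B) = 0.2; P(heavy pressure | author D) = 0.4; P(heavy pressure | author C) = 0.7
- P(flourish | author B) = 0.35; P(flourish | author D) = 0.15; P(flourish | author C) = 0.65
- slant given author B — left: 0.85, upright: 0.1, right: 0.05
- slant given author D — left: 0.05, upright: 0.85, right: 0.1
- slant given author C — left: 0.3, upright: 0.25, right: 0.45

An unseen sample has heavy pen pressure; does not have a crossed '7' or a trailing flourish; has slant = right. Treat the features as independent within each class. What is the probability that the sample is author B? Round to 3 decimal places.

0.488

author B: 0.7 × (1−0.15) × 0.2 × (1−0.35) × 0.05 = 0.0038675
author D: 0.25 × (1−0.75) × 0.4 × (1−0.15) × 0.1 = 0.002125
author C: 0.05 × (1−0.65) × 0.7 × (1−0.65) × 0.45 = 0.001929375
P(author B | x) = 0.0038675 / 0.007921875 ≈ 0.488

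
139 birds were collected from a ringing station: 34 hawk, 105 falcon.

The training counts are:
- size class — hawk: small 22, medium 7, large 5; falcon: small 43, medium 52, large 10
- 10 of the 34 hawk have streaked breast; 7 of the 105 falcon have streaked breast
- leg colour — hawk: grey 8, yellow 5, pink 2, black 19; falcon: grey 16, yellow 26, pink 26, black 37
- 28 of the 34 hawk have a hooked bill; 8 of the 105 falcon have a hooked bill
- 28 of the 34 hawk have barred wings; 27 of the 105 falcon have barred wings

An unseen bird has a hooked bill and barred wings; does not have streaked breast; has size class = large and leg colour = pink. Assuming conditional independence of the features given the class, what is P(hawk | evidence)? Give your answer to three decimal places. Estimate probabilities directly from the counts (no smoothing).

0.757

hawk: (34/139) × (5/34) × (24/34) × (2/34) × (28/34) × (28/34) ≈ 0.00101297
falcon: (105/139) × (10/105) × (98/105) × (26/105) × (8/105) × (27/105) ≈ 0.000325748
P(hawk | x) = 0.00101297 / 0.001338718 ≈ 0.757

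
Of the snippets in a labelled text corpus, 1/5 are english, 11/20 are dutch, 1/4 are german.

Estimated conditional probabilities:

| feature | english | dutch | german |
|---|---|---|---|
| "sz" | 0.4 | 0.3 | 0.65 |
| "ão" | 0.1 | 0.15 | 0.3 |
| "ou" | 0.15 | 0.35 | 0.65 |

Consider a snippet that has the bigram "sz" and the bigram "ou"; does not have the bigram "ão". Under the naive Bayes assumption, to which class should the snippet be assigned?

german

english: 0.2 × 0.4 × (1−0.1) × 0.15 = 0.0108
dutch: 0.55 × 0.3 × (1−0.15) × 0.35 = 0.0490875
german: 0.25 × 0.65 × (1−0.3) × 0.65 = 0.0739375
Highest score → german.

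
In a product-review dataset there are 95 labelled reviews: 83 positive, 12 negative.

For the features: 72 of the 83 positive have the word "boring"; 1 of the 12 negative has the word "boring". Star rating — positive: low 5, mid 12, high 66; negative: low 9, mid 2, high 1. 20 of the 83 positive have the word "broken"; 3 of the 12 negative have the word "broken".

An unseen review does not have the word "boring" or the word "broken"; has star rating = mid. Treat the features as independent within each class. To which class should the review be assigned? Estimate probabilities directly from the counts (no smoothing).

positive: (83/95) × (11/83) × (12/83) × (63/83) ≈ 0.0127068
negative: (12/95) × (11/12) × (2/12) × (9/12) ≈ 0.0144737
Highest score → negative.

negative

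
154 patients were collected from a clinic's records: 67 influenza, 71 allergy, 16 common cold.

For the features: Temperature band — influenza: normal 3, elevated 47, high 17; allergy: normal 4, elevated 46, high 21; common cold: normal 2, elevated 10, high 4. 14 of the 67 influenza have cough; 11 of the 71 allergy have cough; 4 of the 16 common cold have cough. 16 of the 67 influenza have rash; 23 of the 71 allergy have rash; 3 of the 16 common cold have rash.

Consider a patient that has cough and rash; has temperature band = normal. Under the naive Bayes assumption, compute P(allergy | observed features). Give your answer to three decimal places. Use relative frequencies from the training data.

influenza: (67/154) × (3/67) × (14/67) × (16/67) ≈ 0.000972073
allergy: (71/154) × (4/71) × (11/71) × (23/71) ≈ 0.0013036
common cold: (16/154) × (2/16) × (4/16) × (3/16) ≈ 0.000608766
P(allergy | x) = 0.0013036 / 0.002884439 ≈ 0.452

0.452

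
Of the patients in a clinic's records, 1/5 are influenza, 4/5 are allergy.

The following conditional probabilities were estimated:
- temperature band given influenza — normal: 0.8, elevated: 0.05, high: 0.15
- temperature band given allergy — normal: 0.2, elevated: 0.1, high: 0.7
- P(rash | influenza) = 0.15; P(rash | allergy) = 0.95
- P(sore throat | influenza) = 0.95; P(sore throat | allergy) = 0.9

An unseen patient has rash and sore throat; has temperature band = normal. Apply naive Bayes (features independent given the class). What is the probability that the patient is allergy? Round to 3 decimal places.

influenza: 0.2 × 0.8 × 0.15 × 0.95 = 0.0228
allergy: 0.8 × 0.2 × 0.95 × 0.9 = 0.1368
P(allergy | x) = 0.1368 / 0.1596 ≈ 0.857

0.857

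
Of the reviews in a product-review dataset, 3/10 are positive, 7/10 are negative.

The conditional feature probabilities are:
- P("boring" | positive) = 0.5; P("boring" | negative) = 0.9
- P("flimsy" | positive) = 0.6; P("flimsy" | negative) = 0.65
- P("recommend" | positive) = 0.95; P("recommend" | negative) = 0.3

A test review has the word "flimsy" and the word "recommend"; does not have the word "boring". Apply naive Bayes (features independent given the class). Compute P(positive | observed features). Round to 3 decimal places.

positive: 0.3 × (1−0.5) × 0.6 × 0.95 = 0.0855
negative: 0.7 × (1−0.9) × 0.65 × 0.3 = 0.01365
P(positive | x) = 0.0855 / 0.09915 ≈ 0.862

0.862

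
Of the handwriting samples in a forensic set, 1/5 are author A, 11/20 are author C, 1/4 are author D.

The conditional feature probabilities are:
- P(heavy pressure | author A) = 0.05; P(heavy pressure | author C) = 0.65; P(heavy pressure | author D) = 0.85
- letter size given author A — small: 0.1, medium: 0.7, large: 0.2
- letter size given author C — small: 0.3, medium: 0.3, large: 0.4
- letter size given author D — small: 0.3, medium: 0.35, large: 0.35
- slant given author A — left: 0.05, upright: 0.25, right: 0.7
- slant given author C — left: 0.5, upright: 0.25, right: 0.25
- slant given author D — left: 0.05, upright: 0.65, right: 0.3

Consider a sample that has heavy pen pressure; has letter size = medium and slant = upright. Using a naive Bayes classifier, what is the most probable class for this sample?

author D

author A: 0.2 × 0.05 × 0.7 × 0.25 = 0.00175
author C: 0.55 × 0.65 × 0.3 × 0.25 = 0.0268125
author D: 0.25 × 0.85 × 0.35 × 0.65 = 0.04834375
Highest score → author D.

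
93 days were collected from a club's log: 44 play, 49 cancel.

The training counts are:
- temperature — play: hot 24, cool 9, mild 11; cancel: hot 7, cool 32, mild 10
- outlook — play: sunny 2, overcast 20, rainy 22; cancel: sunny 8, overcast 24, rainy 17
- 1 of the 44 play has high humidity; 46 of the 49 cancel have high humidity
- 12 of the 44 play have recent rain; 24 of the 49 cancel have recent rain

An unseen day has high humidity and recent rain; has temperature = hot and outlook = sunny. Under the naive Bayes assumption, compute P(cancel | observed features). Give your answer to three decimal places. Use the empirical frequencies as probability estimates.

play: (44/93) × (24/44) × (2/44) × (1/44) × (12/44) ≈ 0.0000727079
cancel: (49/93) × (7/49) × (8/49) × (46/49) × (24/49) ≈ 0.00565049
P(cancel | x) = 0.00565049 / 0.0057231979 ≈ 0.987

0.987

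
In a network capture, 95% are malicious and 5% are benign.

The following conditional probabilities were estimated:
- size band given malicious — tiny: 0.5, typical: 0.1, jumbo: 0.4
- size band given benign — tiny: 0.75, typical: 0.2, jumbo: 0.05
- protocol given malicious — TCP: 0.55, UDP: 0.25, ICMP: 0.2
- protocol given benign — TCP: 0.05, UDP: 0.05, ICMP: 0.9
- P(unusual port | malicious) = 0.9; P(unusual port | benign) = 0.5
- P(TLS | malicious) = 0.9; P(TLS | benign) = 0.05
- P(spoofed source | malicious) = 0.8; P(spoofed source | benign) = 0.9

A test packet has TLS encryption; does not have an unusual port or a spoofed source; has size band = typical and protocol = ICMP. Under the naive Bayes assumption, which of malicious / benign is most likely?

malicious: 0.95 × 0.1 × 0.2 × (1−0.9) × 0.9 × (1−0.8) = 0.000342
benign: 0.05 × 0.2 × 0.9 × (1−0.5) × 0.05 × (1−0.9) = 0.0000225
Highest score → malicious.

malicious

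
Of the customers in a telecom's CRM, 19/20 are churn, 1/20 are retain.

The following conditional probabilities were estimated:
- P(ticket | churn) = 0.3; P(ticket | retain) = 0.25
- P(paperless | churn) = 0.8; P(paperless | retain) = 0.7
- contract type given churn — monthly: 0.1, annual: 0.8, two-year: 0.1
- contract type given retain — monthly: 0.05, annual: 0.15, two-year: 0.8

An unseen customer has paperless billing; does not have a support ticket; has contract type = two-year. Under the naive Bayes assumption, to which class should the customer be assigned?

churn: 0.95 × (1−0.3) × 0.8 × 0.1 = 0.0532
retain: 0.05 × (1−0.25) × 0.7 × 0.8 = 0.021
Highest score → churn.

churn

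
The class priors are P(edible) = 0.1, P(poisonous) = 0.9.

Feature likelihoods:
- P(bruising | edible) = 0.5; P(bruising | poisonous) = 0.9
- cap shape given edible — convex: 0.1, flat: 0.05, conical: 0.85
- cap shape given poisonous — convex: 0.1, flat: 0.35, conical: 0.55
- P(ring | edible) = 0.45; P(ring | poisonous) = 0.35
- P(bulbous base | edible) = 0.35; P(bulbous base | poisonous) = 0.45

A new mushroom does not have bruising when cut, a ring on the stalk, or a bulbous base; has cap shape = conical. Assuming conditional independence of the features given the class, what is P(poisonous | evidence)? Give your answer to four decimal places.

edible: 0.1 × (1−0.5) × 0.85 × (1−0.45) × (1−0.35) = 0.01519375
poisonous: 0.9 × (1−0.9) × 0.55 × (1−0.35) × (1−0.45) = 0.01769625
P(poisonous | x) = 0.01769625 / 0.03289 ≈ 0.5380

0.5380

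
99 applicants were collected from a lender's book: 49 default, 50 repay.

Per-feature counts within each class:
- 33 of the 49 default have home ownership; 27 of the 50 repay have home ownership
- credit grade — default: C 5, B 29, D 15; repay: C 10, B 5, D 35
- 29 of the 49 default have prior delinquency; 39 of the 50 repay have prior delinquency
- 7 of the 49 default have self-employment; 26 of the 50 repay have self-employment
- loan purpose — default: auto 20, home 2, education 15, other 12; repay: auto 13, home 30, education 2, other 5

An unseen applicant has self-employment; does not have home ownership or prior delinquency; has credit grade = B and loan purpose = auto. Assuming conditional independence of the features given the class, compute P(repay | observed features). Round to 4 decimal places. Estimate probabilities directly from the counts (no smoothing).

0.2329

default: (49/99) × (16/49) × (29/49) × (20/49) × (7/49) × (20/49) ≈ 0.00227644
repay: (50/99) × (23/50) × (5/50) × (11/50) × (26/50) × (13/50) ≈ 0.000691022
P(repay | x) = 0.000691022 / 0.002967462 ≈ 0.2329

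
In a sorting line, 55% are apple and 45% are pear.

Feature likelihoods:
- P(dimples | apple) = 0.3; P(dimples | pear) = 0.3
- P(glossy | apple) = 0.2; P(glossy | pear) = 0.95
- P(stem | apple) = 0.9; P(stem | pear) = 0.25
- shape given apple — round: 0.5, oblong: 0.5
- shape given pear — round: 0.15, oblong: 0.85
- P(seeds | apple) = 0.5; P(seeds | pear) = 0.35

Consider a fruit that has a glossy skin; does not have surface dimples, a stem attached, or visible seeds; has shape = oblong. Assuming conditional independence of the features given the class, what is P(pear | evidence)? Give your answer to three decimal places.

apple: 0.55 × (1−0.3) × 0.2 × (1−0.9) × 0.5 × (1−0.5) = 0.001925
pear: 0.45 × (1−0.3) × 0.95 × (1−0.25) × 0.85 × (1−0.35) = 0.12400171875
P(pear | x) = 0.12400171875 / 0.12592671875 ≈ 0.985

0.985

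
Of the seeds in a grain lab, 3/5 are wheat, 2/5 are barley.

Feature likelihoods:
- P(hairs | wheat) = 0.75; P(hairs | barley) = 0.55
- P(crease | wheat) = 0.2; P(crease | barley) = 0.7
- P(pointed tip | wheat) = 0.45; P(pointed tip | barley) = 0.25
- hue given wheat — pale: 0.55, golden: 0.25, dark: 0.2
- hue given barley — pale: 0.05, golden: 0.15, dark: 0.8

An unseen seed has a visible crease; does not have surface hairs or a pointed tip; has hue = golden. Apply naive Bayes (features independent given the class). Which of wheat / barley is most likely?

wheat: 0.6 × (1−0.75) × 0.2 × (1−0.45) × 0.25 = 0.004125
barley: 0.4 × (1−0.55) × 0.7 × (1−0.25) × 0.15 = 0.014175
Highest score → barley.

barley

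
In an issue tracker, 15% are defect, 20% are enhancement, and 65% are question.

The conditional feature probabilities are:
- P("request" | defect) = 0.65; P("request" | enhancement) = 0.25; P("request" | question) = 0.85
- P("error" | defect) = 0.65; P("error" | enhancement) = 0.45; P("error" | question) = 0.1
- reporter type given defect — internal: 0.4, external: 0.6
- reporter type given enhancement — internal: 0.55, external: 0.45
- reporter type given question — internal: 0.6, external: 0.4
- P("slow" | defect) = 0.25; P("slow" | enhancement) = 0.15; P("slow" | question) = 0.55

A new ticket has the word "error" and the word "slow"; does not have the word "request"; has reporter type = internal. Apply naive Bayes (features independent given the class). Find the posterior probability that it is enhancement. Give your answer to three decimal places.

defect: 0.15 × (1−0.65) × 0.65 × 0.4 × 0.25 = 0.0034125
enhancement: 0.2 × (1−0.25) × 0.45 × 0.55 × 0.15 = 0.00556875
question: 0.65 × (1−0.85) × 0.1 × 0.6 × 0.55 = 0.0032175
P(enhancement | x) = 0.00556875 / 0.01219875 ≈ 0.457

0.457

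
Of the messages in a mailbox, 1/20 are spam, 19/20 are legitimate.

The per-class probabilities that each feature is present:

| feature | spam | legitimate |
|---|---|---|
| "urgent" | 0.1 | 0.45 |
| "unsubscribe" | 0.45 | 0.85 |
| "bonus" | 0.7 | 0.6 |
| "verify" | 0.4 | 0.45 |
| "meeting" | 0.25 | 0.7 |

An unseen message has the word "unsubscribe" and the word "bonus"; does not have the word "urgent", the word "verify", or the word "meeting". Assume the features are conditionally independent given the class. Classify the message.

spam: 0.05 × (1−0.1) × 0.45 × 0.7 × (1−0.4) × (1−0.25) = 0.00637875
legitimate: 0.95 × (1−0.45) × 0.85 × 0.6 × (1−0.45) × (1−0.7) = 0.043968375
Highest score → legitimate.

legitimate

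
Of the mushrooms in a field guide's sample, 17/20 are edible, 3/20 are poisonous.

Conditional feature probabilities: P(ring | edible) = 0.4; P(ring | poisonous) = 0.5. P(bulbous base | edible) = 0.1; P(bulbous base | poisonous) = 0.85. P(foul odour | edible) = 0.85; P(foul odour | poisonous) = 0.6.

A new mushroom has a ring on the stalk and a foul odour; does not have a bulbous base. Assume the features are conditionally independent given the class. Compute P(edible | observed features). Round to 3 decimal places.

0.975

edible: 0.85 × 0.4 × (1−0.1) × 0.85 = 0.2601
poisonous: 0.15 × 0.5 × (1−0.85) × 0.6 = 0.00675
P(edible | x) = 0.2601 / 0.26685 ≈ 0.975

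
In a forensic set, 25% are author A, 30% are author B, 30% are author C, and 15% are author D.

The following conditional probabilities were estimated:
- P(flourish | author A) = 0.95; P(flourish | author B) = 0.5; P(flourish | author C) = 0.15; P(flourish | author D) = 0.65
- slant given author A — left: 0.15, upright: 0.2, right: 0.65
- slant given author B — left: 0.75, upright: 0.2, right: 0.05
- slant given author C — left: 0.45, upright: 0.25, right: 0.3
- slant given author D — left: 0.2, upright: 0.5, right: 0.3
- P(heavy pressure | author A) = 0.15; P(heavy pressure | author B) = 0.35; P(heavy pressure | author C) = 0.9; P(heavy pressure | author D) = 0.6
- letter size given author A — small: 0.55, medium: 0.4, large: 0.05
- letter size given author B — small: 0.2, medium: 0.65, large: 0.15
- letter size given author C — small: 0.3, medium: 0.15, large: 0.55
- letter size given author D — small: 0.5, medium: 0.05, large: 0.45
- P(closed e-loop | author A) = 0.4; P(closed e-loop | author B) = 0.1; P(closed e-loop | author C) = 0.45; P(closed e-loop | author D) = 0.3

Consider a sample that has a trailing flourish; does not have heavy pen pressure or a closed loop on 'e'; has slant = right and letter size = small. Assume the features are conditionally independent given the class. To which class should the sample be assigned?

author A

author A: 0.25 × 0.95 × 0.65 × (1−0.15) × 0.55 × (1−0.4) = 0.0433021875
author B: 0.3 × 0.5 × 0.05 × (1−0.35) × 0.2 × (1−0.1) = 0.0008775
author C: 0.3 × 0.15 × 0.3 × (1−0.9) × 0.3 × (1−0.45) = 0.00022275
author D: 0.15 × 0.65 × 0.3 × (1−0.6) × 0.5 × (1−0.3) = 0.004095
Highest score → author A.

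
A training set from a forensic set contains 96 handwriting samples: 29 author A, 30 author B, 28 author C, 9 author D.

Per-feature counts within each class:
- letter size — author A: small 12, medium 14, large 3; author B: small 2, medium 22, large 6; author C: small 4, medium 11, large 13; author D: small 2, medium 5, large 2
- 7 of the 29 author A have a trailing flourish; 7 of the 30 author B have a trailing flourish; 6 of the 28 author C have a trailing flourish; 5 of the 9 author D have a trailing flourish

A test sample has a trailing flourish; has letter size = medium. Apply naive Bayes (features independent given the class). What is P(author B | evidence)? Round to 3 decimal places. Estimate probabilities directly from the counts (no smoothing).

0.376

author A: (29/96) × (14/29) × (7/29) ≈ 0.0352011
author B: (30/96) × (22/30) × (7/30) ≈ 0.0534722
author C: (28/96) × (11/28) × (6/28) ≈ 0.0245536
author D: (9/96) × (5/9) × (5/9) ≈ 0.0289352
P(author B | x) = 0.0534722 / 0.1421621 ≈ 0.376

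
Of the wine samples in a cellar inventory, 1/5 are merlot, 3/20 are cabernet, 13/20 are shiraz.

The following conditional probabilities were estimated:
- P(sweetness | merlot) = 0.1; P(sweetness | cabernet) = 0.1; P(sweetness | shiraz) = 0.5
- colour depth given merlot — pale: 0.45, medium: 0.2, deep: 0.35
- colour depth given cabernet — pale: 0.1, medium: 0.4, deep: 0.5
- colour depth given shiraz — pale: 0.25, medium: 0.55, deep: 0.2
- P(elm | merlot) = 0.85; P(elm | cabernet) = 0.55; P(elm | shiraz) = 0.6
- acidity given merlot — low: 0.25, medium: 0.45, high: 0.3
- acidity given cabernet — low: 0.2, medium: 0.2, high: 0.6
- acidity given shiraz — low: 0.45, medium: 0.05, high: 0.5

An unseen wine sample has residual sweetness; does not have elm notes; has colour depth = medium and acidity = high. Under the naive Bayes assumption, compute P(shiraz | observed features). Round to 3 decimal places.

merlot: 0.2 × 0.1 × 0.2 × (1−0.85) × 0.3 = 0.00018
cabernet: 0.15 × 0.1 × 0.4 × (1−0.55) × 0.6 = 0.00162
shiraz: 0.65 × 0.5 × 0.55 × (1−0.6) × 0.5 = 0.03575
P(shiraz | x) = 0.03575 / 0.03755 ≈ 0.952

0.952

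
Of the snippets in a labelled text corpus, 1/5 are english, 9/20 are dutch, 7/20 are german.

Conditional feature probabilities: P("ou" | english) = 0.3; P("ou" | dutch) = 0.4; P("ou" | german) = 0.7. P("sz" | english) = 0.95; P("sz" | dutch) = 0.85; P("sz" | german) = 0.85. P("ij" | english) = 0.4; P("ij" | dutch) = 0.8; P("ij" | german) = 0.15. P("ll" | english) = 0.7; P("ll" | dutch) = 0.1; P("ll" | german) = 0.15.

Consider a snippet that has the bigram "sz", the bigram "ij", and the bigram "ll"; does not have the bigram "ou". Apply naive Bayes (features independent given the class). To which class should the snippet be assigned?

english

english: 0.2 × (1−0.3) × 0.95 × 0.4 × 0.7 = 0.03724
dutch: 0.45 × (1−0.4) × 0.85 × 0.8 × 0.1 = 0.01836
german: 0.35 × (1−0.7) × 0.85 × 0.15 × 0.15 = 0.002008125
Highest score → english.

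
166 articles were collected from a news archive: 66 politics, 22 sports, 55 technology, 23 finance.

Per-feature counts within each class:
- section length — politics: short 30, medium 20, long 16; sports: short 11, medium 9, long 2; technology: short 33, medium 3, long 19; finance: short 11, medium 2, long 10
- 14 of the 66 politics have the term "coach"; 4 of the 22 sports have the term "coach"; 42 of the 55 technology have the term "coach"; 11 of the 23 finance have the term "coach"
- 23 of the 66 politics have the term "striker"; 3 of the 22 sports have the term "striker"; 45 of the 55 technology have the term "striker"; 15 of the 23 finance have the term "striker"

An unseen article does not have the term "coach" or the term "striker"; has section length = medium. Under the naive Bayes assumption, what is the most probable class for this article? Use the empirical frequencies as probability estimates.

politics

politics: (66/166) × (20/66) × (52/66) × (43/66) ≈ 0.0618452
sports: (22/166) × (9/22) × (18/22) × (19/22) ≈ 0.0383103
technology: (55/166) × (3/55) × (13/55) × (10/55) ≈ 0.00077666
finance: (23/166) × (2/23) × (12/23) × (8/23) ≈ 0.00218644
Highest score → politics.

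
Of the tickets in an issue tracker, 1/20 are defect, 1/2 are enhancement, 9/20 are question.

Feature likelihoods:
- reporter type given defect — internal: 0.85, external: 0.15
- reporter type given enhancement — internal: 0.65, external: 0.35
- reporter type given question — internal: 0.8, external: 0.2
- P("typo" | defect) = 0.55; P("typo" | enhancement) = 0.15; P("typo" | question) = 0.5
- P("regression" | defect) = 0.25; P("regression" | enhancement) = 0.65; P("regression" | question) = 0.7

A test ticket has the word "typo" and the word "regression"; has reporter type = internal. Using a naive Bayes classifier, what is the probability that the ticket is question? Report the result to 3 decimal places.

defect: 0.05 × 0.85 × 0.55 × 0.25 = 0.00584375
enhancement: 0.5 × 0.65 × 0.15 × 0.65 = 0.0316875
question: 0.45 × 0.8 × 0.5 × 0.7 = 0.126
P(question | x) = 0.126 / 0.16353125 ≈ 0.770

0.770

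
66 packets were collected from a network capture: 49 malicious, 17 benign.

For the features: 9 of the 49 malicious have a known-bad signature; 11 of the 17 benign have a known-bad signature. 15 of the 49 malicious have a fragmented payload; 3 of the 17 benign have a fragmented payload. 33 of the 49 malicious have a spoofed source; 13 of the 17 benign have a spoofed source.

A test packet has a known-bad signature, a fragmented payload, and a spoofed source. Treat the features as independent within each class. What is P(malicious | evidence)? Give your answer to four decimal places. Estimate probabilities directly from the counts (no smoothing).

0.5555

malicious: (49/66) × (9/49) × (15/49) × (33/49) ≈ 0.0281133
benign: (17/66) × (11/17) × (3/17) × (13/17) ≈ 0.0224913
P(malicious | x) = 0.0281133 / 0.0506046 ≈ 0.5555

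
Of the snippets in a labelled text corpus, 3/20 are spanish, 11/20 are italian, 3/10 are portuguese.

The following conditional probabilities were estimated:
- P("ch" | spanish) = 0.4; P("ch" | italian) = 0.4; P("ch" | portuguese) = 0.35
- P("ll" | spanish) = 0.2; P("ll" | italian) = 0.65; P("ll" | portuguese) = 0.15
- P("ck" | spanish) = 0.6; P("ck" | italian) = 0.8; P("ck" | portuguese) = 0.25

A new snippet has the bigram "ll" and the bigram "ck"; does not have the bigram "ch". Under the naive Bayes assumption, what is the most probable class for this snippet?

italian

spanish: 0.15 × (1−0.4) × 0.2 × 0.6 = 0.0108
italian: 0.55 × (1−0.4) × 0.65 × 0.8 = 0.1716
portuguese: 0.3 × (1−0.35) × 0.15 × 0.25 = 0.0073125
Highest score → italian.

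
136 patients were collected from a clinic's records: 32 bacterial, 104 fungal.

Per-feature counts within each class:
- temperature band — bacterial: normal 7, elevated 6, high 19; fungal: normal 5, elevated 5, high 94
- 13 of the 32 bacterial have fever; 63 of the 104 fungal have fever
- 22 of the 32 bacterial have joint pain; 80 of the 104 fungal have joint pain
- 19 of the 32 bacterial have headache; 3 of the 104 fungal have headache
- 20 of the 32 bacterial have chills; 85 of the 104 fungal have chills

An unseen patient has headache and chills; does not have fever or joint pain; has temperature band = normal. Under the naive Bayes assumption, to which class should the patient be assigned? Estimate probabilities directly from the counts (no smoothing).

bacterial

bacterial: (32/136) × (7/32) × (19/32) × (10/32) × (19/32) × (20/32) ≈ 0.00354402
fungal: (104/136) × (5/104) × (41/104) × (24/104) × (3/104) × (85/104) ≈ 0.0000788557
Highest score → bacterial.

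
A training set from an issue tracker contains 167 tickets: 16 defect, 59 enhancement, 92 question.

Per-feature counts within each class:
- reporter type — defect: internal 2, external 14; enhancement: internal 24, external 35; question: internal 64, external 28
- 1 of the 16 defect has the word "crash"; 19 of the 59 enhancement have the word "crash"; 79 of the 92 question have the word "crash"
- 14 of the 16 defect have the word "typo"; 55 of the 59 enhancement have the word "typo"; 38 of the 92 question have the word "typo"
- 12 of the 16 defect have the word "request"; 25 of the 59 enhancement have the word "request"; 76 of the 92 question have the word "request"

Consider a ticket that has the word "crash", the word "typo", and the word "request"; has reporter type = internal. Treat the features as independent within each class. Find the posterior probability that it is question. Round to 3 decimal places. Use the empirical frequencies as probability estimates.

0.857

defect: (16/167) × (2/16) × (1/16) × (14/16) × (12/16) ≈ 0.000491205
enhancement: (59/167) × (24/59) × (19/59) × (55/59) × (25/59) ≈ 0.0182808
question: (92/167) × (64/92) × (79/92) × (38/92) × (76/92) ≈ 0.112286
P(question | x) = 0.112286 / 0.131058005 ≈ 0.857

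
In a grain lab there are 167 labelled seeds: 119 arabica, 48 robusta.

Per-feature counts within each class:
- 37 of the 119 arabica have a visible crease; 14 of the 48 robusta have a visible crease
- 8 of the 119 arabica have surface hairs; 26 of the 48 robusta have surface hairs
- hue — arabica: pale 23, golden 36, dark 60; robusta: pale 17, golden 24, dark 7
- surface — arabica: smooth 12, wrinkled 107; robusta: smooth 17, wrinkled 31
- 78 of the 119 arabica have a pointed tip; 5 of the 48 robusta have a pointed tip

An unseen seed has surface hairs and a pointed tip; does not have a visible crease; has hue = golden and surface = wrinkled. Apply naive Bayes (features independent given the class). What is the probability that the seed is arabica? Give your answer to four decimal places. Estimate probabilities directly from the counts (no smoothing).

0.6134

arabica: (119/167) × (82/119) × (8/119) × (36/119) × (107/119) × (78/119) ≈ 0.00588546
robusta: (48/167) × (34/48) × (26/48) × (24/48) × (31/48) × (5/48) ≈ 0.00370949
P(arabica | x) = 0.00588546 / 0.00959495 ≈ 0.6134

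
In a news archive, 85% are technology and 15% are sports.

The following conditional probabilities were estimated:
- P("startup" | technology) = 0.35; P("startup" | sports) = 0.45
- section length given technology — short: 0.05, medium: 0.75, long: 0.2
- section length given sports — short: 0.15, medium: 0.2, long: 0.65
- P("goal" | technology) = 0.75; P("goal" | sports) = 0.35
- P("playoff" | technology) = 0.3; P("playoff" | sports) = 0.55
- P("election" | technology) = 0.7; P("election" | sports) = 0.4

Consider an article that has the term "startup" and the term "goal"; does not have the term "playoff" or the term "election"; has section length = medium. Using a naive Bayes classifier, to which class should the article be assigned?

technology: 0.85 × 0.35 × 0.75 × 0.75 × (1−0.3) × (1−0.7) = 0.0351421875
sports: 0.15 × 0.45 × 0.2 × 0.35 × (1−0.55) × (1−0.4) = 0.00127575
Highest score → technology.

technology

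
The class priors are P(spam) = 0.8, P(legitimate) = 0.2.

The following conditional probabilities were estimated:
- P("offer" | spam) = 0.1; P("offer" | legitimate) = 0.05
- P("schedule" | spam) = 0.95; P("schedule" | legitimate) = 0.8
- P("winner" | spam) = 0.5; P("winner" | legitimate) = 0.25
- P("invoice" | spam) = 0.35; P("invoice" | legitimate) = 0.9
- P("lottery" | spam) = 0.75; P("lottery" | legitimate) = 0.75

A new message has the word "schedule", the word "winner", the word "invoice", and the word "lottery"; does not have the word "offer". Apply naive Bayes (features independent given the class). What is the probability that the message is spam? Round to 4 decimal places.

spam: 0.8 × (1−0.1) × 0.95 × 0.5 × 0.35 × 0.75 = 0.089775
legitimate: 0.2 × (1−0.05) × 0.8 × 0.25 × 0.9 × 0.75 = 0.02565
P(spam | x) = 0.089775 / 0.115425 ≈ 0.7778

0.7778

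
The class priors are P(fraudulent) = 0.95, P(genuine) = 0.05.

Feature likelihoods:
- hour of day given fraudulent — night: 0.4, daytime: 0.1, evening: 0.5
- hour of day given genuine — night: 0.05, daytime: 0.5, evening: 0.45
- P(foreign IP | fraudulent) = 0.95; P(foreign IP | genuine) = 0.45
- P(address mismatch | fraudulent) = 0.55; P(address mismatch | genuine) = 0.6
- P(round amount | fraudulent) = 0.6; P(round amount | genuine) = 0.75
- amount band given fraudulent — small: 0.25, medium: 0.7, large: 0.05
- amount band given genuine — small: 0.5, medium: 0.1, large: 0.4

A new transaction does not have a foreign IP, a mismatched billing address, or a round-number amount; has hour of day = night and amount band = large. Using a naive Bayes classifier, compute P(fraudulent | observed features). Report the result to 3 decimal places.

fraudulent: 0.95 × 0.4 × (1−0.95) × (1−0.55) × (1−0.6) × 0.05 = 0.000171
genuine: 0.05 × 0.05 × (1−0.45) × (1−0.6) × (1−0.75) × 0.4 = 0.000055
P(fraudulent | x) = 0.000171 / 0.000226 ≈ 0.757

0.757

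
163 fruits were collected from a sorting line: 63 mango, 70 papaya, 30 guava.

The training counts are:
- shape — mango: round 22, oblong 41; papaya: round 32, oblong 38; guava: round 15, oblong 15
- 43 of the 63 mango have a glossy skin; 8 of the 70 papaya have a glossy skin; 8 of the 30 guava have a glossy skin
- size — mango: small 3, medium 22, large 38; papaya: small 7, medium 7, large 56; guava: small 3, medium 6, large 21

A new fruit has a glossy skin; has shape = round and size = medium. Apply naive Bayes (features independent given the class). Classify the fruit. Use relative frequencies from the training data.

mango

mango: (63/163) × (22/63) × (43/63) × (22/63) ≈ 0.0321696
papaya: (70/163) × (32/70) × (8/70) × (7/70) ≈ 0.00224365
guava: (30/163) × (15/30) × (8/30) × (6/30) ≈ 0.00490798
Highest score → mango.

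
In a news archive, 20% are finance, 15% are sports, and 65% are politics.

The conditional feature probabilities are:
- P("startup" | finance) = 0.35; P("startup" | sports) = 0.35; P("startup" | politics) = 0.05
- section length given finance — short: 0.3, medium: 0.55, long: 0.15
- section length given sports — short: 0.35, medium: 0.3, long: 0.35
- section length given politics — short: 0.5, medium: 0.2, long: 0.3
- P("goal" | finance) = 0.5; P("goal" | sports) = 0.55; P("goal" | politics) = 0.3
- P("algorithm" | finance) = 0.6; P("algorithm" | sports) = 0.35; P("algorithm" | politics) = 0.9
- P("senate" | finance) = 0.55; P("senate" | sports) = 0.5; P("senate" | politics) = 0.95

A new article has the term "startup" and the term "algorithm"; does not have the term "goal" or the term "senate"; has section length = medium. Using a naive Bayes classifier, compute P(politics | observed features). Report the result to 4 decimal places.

finance: 0.2 × 0.35 × 0.55 × (1−0.5) × 0.6 × (1−0.55) = 0.0051975
sports: 0.15 × 0.35 × 0.3 × (1−0.55) × 0.35 × (1−0.5) = 0.0012403125
politics: 0.65 × 0.05 × 0.2 × (1−0.3) × 0.9 × (1−0.95) = 0.00020475
P(politics | x) = 0.00020475 / 0.0066425625 ≈ 0.0308

0.0308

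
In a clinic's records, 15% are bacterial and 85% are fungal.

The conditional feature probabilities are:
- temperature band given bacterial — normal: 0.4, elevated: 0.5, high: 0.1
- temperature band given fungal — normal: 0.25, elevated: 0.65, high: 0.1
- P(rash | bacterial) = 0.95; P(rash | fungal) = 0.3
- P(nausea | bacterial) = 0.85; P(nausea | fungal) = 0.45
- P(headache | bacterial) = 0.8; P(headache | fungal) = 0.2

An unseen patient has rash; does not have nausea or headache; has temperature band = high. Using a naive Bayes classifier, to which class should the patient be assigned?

fungal

bacterial: 0.15 × 0.1 × 0.95 × (1−0.85) × (1−0.8) = 0.0004275
fungal: 0.85 × 0.1 × 0.3 × (1−0.45) × (1−0.2) = 0.01122
Highest score → fungal.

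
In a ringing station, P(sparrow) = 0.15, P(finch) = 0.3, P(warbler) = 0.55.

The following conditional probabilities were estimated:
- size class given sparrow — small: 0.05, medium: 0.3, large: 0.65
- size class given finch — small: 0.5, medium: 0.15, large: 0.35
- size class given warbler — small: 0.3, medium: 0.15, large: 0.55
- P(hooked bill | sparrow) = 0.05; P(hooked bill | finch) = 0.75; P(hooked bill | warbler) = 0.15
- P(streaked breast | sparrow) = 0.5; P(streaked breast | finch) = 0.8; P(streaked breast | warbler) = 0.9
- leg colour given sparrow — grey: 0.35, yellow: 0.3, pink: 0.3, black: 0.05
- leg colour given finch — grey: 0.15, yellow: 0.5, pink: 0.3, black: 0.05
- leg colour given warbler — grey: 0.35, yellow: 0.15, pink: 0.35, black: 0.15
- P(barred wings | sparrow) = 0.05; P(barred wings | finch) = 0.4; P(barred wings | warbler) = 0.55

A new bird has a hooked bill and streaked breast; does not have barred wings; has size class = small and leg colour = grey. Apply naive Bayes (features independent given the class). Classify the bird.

finch

sparrow: 0.15 × 0.05 × 0.05 × 0.5 × 0.35 × (1−0.05) = 0.00006234375
finch: 0.3 × 0.5 × 0.75 × 0.8 × 0.15 × (1−0.4) = 0.0081
warbler: 0.55 × 0.3 × 0.15 × 0.9 × 0.35 × (1−0.55) = 0.0035083125
Highest score → finch.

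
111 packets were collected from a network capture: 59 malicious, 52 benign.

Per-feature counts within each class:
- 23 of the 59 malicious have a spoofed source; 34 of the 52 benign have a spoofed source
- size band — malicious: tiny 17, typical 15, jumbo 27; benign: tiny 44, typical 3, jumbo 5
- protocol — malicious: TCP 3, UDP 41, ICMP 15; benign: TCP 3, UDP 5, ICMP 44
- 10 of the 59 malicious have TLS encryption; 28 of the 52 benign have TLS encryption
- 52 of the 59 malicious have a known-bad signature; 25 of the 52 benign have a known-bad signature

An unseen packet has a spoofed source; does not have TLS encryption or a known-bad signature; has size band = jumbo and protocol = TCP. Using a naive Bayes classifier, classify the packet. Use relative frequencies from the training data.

malicious

malicious: (59/111) × (23/59) × (27/59) × (3/59) × (49/59) × (7/59) ≈ 0.00047509
benign: (52/111) × (34/52) × (5/52) × (3/52) × (24/52) × (27/52) ≈ 0.000407201
Highest score → malicious.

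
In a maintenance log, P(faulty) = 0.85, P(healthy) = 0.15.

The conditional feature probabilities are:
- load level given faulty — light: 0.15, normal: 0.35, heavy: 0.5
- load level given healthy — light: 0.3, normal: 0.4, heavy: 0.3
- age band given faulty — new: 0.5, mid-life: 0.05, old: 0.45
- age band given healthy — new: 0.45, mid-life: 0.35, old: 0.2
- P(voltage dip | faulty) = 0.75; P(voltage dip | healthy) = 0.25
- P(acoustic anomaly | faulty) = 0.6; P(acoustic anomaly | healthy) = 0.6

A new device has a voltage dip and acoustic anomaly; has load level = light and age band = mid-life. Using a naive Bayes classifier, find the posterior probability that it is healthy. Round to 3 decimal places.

faulty: 0.85 × 0.15 × 0.05 × 0.75 × 0.6 = 0.00286875
healthy: 0.15 × 0.3 × 0.35 × 0.25 × 0.6 = 0.0023625
P(healthy | x) = 0.0023625 / 0.00523125 ≈ 0.452

0.452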